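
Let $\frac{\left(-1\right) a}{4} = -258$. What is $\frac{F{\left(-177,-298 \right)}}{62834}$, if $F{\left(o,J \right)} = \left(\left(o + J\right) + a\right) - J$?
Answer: $\frac{855}{62834} \approx 0.013607$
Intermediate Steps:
$a = 1032$ ($a = \left(-4\right) \left(-258\right) = 1032$)
$F{\left(o,J \right)} = 1032 + o$ ($F{\left(o,J \right)} = \left(\left(o + J\right) + 1032\right) - J = \left(\left(J + o\right) + 1032\right) - J = \left(1032 + J + o\right) - J = 1032 + o$)
$\frac{F{\left(-177,-298 \right)}}{62834} = \frac{1032 - 177}{62834} = 855 \cdot \frac{1}{62834} = \frac{855}{62834}$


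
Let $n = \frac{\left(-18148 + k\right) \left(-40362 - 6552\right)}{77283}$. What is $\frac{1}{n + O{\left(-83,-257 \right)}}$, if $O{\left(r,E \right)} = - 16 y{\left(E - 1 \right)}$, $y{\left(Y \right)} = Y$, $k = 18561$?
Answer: $\frac{25761}{99882914} \approx 0.00025791$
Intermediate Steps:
$O{\left(r,E \right)} = 16 - 16 E$ ($O{\left(r,E \right)} = - 16 \left(E - 1\right) = - 16 \left(-1 + E\right) = 16 - 16 E$)
$n = - \frac{6458494}{25761}$ ($n = \frac{\left(-18148 + 18561\right) \left(-40362 - 6552\right)}{77283} = 413 \left(-46914\right) \frac{1}{77283} = \left(-19375482\right) \frac{1}{77283} = - \frac{6458494}{25761} \approx -250.71$)
$\frac{1}{n + O{\left(-83,-257 \right)}} = \frac{1}{- \frac{6458494}{25761} + \left(16 - -4112\right)} = \frac{1}{- \frac{6458494}{25761} + \left(16 + 4112\right)} = \frac{1}{- \frac{6458494}{25761} + 4128} = \frac{1}{\frac{99882914}{25761}} = \frac{25761}{99882914}$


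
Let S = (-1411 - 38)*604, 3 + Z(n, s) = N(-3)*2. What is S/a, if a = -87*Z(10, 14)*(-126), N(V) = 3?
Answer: -6946/261 ≈ -26.613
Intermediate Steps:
Z(n, s) = 3 (Z(n, s) = -3 + 3*2 = -3 + 6 = 3)
a = 32886 (a = -87*3*(-126) = -261*(-126) = 32886)
S = -875196 (S = -1449*604 = -875196)
S/a = -875196/32886 = -875196*1/32886 = -6946/261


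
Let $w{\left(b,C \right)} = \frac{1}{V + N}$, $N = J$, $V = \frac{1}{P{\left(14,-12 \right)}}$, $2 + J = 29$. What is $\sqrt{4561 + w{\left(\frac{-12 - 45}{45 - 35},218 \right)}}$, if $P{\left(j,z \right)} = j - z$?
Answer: $\frac{\sqrt{2254105527}}{703} \approx 67.535$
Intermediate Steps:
$J = 27$ ($J = -2 + 29 = 27$)
$V = \frac{1}{26}$ ($V = \frac{1}{14 - -12} = \frac{1}{14 + 12} = \frac{1}{26} \approx 0.038462$)
$N = 27$
$w{\left(b,C \right)} = \frac{26}{703}$ ($w{\left(b,C \right)} = \frac{1}{\frac{1}{26} + 27} = \frac{1}{\frac{703}{26}} = \frac{26}{703}$)
$\sqrt{4561 + w{\left(\frac{-12 - 45}{45 - 35},218 \right)}} = \sqrt{4561 + \frac{26}{703}} = \sqrt{\frac{3206409}{703}} = \frac{\sqrt{2254105527}}{703}$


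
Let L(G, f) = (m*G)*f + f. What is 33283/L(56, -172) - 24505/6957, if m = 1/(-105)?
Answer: -3502751485/8376228 ≈ -418.18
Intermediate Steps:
m = -1/105 (m = 1*(-1/105) = -1/105 ≈ -0.0095238)
L(G, f) = f - G*f/105 (L(G, f) = (-G/105)*f + f = -G*f/105 + f = f - G*f/105)
33283/L(56, -172) - 24505/6957 = 33283/(((1/105)*(-172)*(105 - 1*56))) - 24505/6957 = 33283/(((1/105)*(-172)*(105 - 56))) - 24505*1/6957 = 33283/(((1/105)*(-172)*49)) - 24505/6957 = 33283/(-1204/15) - 24505/6957 = 33283*(-15/1204) - 24505/6957 = -499245/1204 - 24505/6957 = -3502751485/8376228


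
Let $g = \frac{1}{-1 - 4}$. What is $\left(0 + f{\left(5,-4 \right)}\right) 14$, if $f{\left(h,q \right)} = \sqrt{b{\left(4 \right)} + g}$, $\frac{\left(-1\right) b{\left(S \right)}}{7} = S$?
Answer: $\frac{14 i \sqrt{705}}{5} \approx 74.345 i$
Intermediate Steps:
$b{\left(S \right)} = - 7 S$
$g = - \frac{1}{5}$ ($g = \frac{1}{-5} = - \frac{1}{5} \approx -0.2$)
$f{\left(h,q \right)} = \frac{i \sqrt{705}}{5}$ ($f{\left(h,q \right)} = \sqrt{\left(-7\right) 4 - \frac{1}{5}} = \sqrt{-28 - \frac{1}{5}} = \sqrt{- \frac{141}{5}} = \frac{i \sqrt{705}}{5}$)
$\left(0 + f{\left(5,-4 \right)}\right) 14 = \left(0 + \frac{i \sqrt{705}}{5}\right) 14 = \frac{i \sqrt{705}}{5} \cdot 14 = \frac{14 i \sqrt{705}}{5}$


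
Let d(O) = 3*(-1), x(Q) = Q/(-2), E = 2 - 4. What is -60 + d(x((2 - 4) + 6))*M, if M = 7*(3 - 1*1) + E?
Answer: -96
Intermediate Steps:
E = -2
x(Q) = -Q/2 (x(Q) = Q*(-1/2) = -Q/2)
M = 12 (M = 7*(3 - 1*1) - 2 = 7*(3 - 1) - 2 = 7*2 - 2 = 14 - 2 = 12)
d(O) = -3
-60 + d(x((2 - 4) + 6))*M = -60 - 3*12 = -60 - 36 = -96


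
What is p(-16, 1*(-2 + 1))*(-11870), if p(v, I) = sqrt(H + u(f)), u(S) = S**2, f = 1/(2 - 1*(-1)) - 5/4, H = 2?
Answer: -5935*sqrt(409)/6 ≈ -20005.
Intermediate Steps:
f = -11/12 (f = 1/(2 + 1) - 5*1/4 = 1/3 - 5/4 = -11/12 ≈ -0.91667)
p(v, I) = sqrt(409)/12 (p(v, I) = sqrt(2 + (-11/12)**2) = sqrt(2 + 121/144) = sqrt(409/144) = sqrt(409)/12)
p(-16, 1*(-2 + 1))*(-11870) = (sqrt(409)/12)*(-11870) = -5935*sqrt(409)/6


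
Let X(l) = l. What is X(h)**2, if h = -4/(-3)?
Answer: 16/9 ≈ 1.7778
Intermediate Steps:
h = 4/3 (h = -4*(-1/3) = 4/3 ≈ 1.3333)
X(h)**2 = (4/3)**2 = 16/9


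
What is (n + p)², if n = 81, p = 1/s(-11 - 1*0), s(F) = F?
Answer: 792100/121 ≈ 6546.3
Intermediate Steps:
p = -1/11 (p = 1/(-11 - 1*0) = 1/(-11 + 0) = 1/(-11) = -1/11 ≈ -0.090909)
(n + p)² = (81 - 1/11)² = (890/11)² = 792100/121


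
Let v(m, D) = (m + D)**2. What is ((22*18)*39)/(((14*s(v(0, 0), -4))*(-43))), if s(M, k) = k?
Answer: 3861/602 ≈ 6.4136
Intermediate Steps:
v(m, D) = (D + m)**2
((22*18)*39)/(((14*s(v(0, 0), -4))*(-43))) = ((22*18)*39)/(((14*(-4))*(-43))) = (396*39)/((-56*(-43))) = 15444/2408 = 15444*(1/2408) = 3861/602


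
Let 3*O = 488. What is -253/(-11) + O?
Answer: 557/3 ≈ 185.67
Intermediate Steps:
O = 488/3 (O = (⅓)*488 = 488/3 ≈ 162.67)
-253/(-11) + O = -253/(-11) + 488/3 = -253*(-1/11) + 488/3 = 23 + 488/3 = 557/3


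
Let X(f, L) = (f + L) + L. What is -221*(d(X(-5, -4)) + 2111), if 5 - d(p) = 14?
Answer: -464542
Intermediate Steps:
X(f, L) = f + 2*L (X(f, L) = (L + f) + L = f + 2*L)
d(p) = -9 (d(p) = 5 - 1*14 = 5 - 14 = -9)
-221*(d(X(-5, -4)) + 2111) = -221*(-9 + 2111) = -221*2102 = -464542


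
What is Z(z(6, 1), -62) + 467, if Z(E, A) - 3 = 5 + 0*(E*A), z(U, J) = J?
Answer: 475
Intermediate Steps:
Z(E, A) = 8 (Z(E, A) = 3 + (5 + 0*(E*A)) = 3 + (5 + 0*(A*E)) = 3 + (5 + 0) = 3 + 5 = 8)
Z(z(6, 1), -62) + 467 = 8 + 467 = 475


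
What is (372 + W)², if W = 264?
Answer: 404496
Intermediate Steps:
(372 + W)² = (372 + 264)² = 636² = 404496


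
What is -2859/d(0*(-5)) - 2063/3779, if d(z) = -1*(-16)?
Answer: -10837169/60464 ≈ -179.23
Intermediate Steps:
d(z) = 16
-2859/d(0*(-5)) - 2063/3779 = -2859/16 - 2063/3779 = -10837169/60464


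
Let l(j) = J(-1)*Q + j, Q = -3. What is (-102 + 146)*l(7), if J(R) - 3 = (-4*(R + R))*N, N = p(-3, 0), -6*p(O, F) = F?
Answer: -88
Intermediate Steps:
p(O, F) = -F/6
N = 0 (N = -⅙*0 = 0)
J(R) = 3 (J(R) = 3 - 4*(R + R)*0 = 3 - 8*R*0 = 3 + 0 = 3)
l(j) = -9 + j (l(j) = 3*(-3) + j = -9 + j)
(-102 + 146)*l(7) = (-102 + 146)*(-9 + 7) = 44*(-2) = -88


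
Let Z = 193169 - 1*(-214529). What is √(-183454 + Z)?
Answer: 6*√6229 ≈ 473.54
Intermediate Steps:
Z = 407698 (Z = 193169 + 214529 = 407698)
√(-183454 + Z) = √(-183454 + 407698) = √224244 = 6*√6229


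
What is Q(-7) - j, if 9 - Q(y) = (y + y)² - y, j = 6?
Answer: -200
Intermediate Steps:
Q(y) = 9 + y - 4*y² (Q(y) = 9 - ((y + y)² - y) = 9 - ((2*y)² - y) = 9 - (4*y² - y) = 9 - (-y + 4*y²) = 9 + (y - 4*y²) = 9 + y - 4*y²)
Q(-7) - j = (9 - 7 - 4*(-7)²) - 1*6 = (9 - 7 - 4*49) - 6 = (9 - 7 - 196) - 6 = -194 - 6 = -200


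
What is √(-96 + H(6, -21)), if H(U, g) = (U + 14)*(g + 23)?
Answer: 2*I*√14 ≈ 7.4833*I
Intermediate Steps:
H(U, g) = (14 + U)*(23 + g)
√(-96 + H(6, -21)) = √(-96 + (322 + 14*(-21) + 23*6 + 6*(-21))) = √(-96 + (322 - 294 + 138 - 126)) = √(-96 + 40) = √(-56) = 2*I*√14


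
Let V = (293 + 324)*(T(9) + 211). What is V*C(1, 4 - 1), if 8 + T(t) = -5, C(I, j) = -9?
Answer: -1099494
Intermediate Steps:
T(t) = -13 (T(t) = -8 - 5 = -13)
V = 122166 (V = (293 + 324)*(-13 + 211) = 617*198 = 122166)
V*C(1, 4 - 1) = 122166*(-9) = -1099494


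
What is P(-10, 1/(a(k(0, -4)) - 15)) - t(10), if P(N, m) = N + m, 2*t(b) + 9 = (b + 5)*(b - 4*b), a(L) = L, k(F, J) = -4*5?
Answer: 15363/70 ≈ 219.47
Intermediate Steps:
k(F, J) = -20
t(b) = -9/2 - 3*b*(5 + b)/2 (t(b) = -9/2 + ((b + 5)*(b - 4*b))/2 = -9/2 + ((5 + b)*(-3*b))/2 = -9/2 + (-3*b*(5 + b))/2 = -9/2 - 3*b*(5 + b)/2)
P(-10, 1/(a(k(0, -4)) - 15)) - t(10) = (-10 + 1/(-20 - 15)) - (-9/2 - 15/2*10 - 3/2*10²) = (-10 + 1/(-35)) - (-9/2 - 75 - 3/2*100) = (-10 - 1/35) - (-9/2 - 75 - 150) = -351/35 - 1*(-459/2) = -351/35 + 459/2 = 15363/70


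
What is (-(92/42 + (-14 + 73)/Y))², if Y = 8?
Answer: 2582449/28224 ≈ 91.498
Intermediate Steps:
(-(92/42 + (-14 + 73)/Y))² = (-(92/42 + (-14 + 73)/8))² = (-(92*(1/42) + 59*(⅛)))² = (-(46/21 + 59/8))² = (-1*1607/168)² = (-1607/168)² = 2582449/28224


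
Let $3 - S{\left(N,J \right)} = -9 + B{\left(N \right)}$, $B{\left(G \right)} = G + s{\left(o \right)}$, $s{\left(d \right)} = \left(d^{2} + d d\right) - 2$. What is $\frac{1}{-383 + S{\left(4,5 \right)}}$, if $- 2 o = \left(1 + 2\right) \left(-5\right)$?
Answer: $- \frac{2}{971} \approx -0.0020597$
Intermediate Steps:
$o = \frac{15}{2}$ ($o = - \frac{\left(1 + 2\right) \left(-5\right)}{2} = - \frac{3 \left(-5\right)}{2} = \left(- \frac{1}{2}\right) \left(-15\right) = \frac{15}{2} \approx 7.5$)
$s{\left(d \right)} = -2 + 2 d^{2}$ ($s{\left(d \right)} = \left(d^{2} + d^{2}\right) - 2 = 2 d^{2} - 2 = -2 + 2 d^{2}$)
$B{\left(G \right)} = \frac{221}{2} + G$ ($B{\left(G \right)} = G - \left(2 - 2 \left(\frac{15}{2}\right)^{2}\right) = G + \left(-2 + 2 \cdot \frac{225}{4}\right) = G + \left(-2 + \frac{225}{2}\right) = G + \frac{221}{2} = \frac{221}{2} + G$)
$S{\left(N,J \right)} = - \frac{197}{2} - N$ ($S{\left(N,J \right)} = 3 - \left(-9 + \left(\frac{221}{2} + N\right)\right) = 3 - \left(\frac{203}{2} + N\right) = - \frac{197}{2} - N$)
$\frac{1}{-383 + S{\left(4,5 \right)}} = \frac{1}{-383 - \frac{205}{2}} = \frac{1}{- \frac{971}{2}} = - \frac{2}{971}$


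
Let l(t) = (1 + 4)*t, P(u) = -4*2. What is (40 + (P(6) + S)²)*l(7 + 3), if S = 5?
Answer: 2450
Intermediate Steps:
P(u) = -8
l(t) = 5*t
(40 + (P(6) + S)²)*l(7 + 3) = (40 + (-8 + 5)²)*(5*(7 + 3)) = (40 + (-3)²)*(5*10) = (40 + 9)*50 = 49*50 = 2450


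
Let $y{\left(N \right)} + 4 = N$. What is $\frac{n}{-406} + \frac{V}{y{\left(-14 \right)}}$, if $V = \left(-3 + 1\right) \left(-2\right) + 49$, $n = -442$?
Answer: $- \frac{6781}{3654} \approx -1.8558$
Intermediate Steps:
$y{\left(N \right)} = -4 + N$
$V = 53$ ($V = \left(-2\right) \left(-2\right) + 49 = 4 + 49 = 53$)
$\frac{n}{-406} + \frac{V}{y{\left(-14 \right)}} = - \frac{442}{-406} + \frac{53}{-4 - 14} = \left(-442\right) \left(- \frac{1}{406}\right) + \frac{53}{-18} = \frac{221}{203} + 53 \left(- \frac{1}{18}\right) = \frac{221}{203} - \frac{53}{18} = - \frac{6781}{3654}$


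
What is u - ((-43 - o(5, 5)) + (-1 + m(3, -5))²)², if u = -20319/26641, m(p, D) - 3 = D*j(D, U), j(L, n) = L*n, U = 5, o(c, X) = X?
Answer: -6889324283920/26641 ≈ -2.5860e+8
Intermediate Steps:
m(p, D) = 3 + 5*D² (m(p, D) = 3 + D*(D*5) = 3 + D*(5*D) = 3 + 5*D²)
u = -20319/26641 (u = -20319*1/26641 = -20319/26641 ≈ -0.76270)
u - ((-43 - o(5, 5)) + (-1 + m(3, -5))²)² = -20319/26641 - ((-43 - 1*5) + (-1 + (3 + 5*(-5)²))²)² = -20319/26641 - ((-43 - 5) + (-1 + (3 + 5*25))²)² = -20319/26641 - (-48 + (-1 + (3 + 125))²)² = -20319/26641 - (-48 + (-1 + 128)²)² = -20319/26641 - (-48 + 127²)² = -20319/26641 - (-48 + 16129)² = -20319/26641 - 1*16081² = -20319/26641 - 1*258598561 = -20319/26641 - 258598561 = -6889324283920/26641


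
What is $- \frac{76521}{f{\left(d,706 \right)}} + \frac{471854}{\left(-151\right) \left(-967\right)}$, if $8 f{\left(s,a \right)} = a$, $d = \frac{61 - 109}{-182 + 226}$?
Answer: $- \frac{44526902966}{51544001} \approx -863.86$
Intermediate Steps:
$d = - \frac{12}{11}$ ($d = - \frac{48}{44} = \left(-48\right) \frac{1}{44} = - \frac{12}{11} \approx -1.0909$)
$f{\left(s,a \right)} = \frac{a}{8}$
$- \frac{76521}{f{\left(d,706 \right)}} + \frac{471854}{\left(-151\right) \left(-967\right)} = - \frac{76521}{\frac{1}{8} \cdot 706} + \frac{471854}{\left(-151\right) \left(-967\right)} = - \frac{76521}{\frac{353}{4}} + \frac{471854}{146017} = \left(-76521\right) \frac{4}{353} + 471854 \cdot \frac{1}{146017} = - \frac{306084}{353} + \frac{471854}{146017} = - \frac{44526902966}{51544001}$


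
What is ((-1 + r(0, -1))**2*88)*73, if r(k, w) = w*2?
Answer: 57816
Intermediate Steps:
r(k, w) = 2*w
((-1 + r(0, -1))**2*88)*73 = ((-1 + 2*(-1))**2*88)*73 = ((-1 - 2)**2*88)*73 = ((-3)**2*88)*73 = (9*88)*73 = 792*73 = 57816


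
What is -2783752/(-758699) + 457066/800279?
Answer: 2574553783942/607170877021 ≈ 4.2402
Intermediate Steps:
-2783752/(-758699) + 457066/800279 = -2783752*(-1/758699) + 457066*(1/800279) = 2783752/758699 + 457066/800279 = 2574553783942/607170877021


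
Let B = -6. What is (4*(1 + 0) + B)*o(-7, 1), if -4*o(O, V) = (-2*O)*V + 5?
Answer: 19/2 ≈ 9.5000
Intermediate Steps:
o(O, V) = -5/4 + O*V/2 (o(O, V) = -((-2*O)*V + 5)/4 = -(-2*O*V + 5)/4 = -(5 - 2*O*V)/4 = -5/4 + O*V/2)
(4*(1 + 0) + B)*o(-7, 1) = (4*(1 + 0) - 6)*(-5/4 + (½)*(-7)*1) = (4*1 - 6)*(-5/4 - 7/2) = (4 - 6)*(-19/4) = -2*(-19/4) = 19/2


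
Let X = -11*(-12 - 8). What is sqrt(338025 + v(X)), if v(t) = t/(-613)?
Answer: sqrt(127019181365)/613 ≈ 581.40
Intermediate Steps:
X = 220 (X = -11*(-20) = 220)
v(t) = -t/613 (v(t) = t*(-1/613) = -t/613)
sqrt(338025 + v(X)) = sqrt(338025 - 1/613*220) = sqrt(338025 - 220/613) = sqrt(207209105/613) = sqrt(127019181365)/613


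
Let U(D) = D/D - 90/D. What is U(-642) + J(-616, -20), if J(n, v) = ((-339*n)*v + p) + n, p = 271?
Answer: -446920153/107 ≈ -4.1768e+6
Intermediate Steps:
J(n, v) = 271 + n - 339*n*v (J(n, v) = ((-339*n)*v + 271) + n = (-339*n*v + 271) + n = (271 - 339*n*v) + n = 271 + n - 339*n*v)
U(D) = 1 - 90/D
U(-642) + J(-616, -20) = (-90 - 642)/(-642) + (271 - 616 - 339*(-616)*(-20)) = -1/642*(-732) + (271 - 616 - 4176480) = 122/107 - 4176825 = -446920153/107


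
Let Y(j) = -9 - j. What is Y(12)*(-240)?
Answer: 5040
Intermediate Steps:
Y(12)*(-240) = (-9 - 1*12)*(-240) = (-9 - 12)*(-240) = -21*(-240) = 5040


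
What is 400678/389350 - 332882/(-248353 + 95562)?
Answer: 95413799499/29744587925 ≈ 3.2078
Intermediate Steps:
400678/389350 - 332882/(-248353 + 95562) = 400678*(1/389350) - 332882/(-152791) = 200339/194675 - 332882*(-1/152791) = 200339/194675 + 332882/152791 = 95413799499/29744587925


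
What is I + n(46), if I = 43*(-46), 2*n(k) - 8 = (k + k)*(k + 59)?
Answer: 2856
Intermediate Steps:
n(k) = 4 + k*(59 + k) (n(k) = 4 + ((k + k)*(k + 59))/2 = 4 + ((2*k)*(59 + k))/2 = 4 + (2*k*(59 + k))/2 = 4 + k*(59 + k))
I = -1978
I + n(46) = -1978 + (4 + 46**2 + 59*46) = -1978 + (4 + 2116 + 2714) = -1978 + 4834 = 2856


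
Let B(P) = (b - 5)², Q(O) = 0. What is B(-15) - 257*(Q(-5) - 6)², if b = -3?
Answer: -9188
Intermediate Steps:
B(P) = 64 (B(P) = (-3 - 5)² = (-8)² = 64)
B(-15) - 257*(Q(-5) - 6)² = 64 - 257*(0 - 6)² = 64 - 257*(-6)² = 64 - 257*36 = 64 - 9252 = -9188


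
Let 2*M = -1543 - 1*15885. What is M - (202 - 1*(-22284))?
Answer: -31200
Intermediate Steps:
M = -8714 (M = (-1543 - 1*15885)/2 = (-1543 - 15885)/2 = (1/2)*(-17428) = -8714)
M - (202 - 1*(-22284)) = -8714 - (202 - 1*(-22284)) = -8714 - (202 + 22284) = -8714 - 1*22486 = -8714 - 22486 = -31200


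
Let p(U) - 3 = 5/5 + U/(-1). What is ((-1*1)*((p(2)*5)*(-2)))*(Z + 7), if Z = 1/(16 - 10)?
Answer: 430/3 ≈ 143.33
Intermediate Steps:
p(U) = 4 - U (p(U) = 3 + (5/5 + U/(-1)) = 3 + (5*(⅕) + U*(-1)) = 3 + (1 - U) = 4 - U)
Z = ⅙ (Z = 1/6 = ⅙ ≈ 0.16667)
((-1*1)*((p(2)*5)*(-2)))*(Z + 7) = ((-1*1)*(((4 - 1*2)*5)*(-2)))*(⅙ + 7) = -(4 - 2)*5*(-2)*(43/6) = -2*5*(-2)*(43/6) = -10*(-2)*(43/6) = -1*(-20)*(43/6) = 20*(43/6) = 430/3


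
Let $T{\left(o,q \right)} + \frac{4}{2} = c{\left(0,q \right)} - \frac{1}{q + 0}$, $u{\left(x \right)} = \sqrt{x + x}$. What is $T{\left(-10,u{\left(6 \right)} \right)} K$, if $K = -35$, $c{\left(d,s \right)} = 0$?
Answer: $70 + \frac{35 \sqrt{3}}{6} \approx 80.104$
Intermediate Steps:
$u{\left(x \right)} = \sqrt{2} \sqrt{x}$ ($u{\left(x \right)} = \sqrt{2 x} = \sqrt{2} \sqrt{x}$)
$T{\left(o,q \right)} = -2 - \frac{1}{q}$ ($T{\left(o,q \right)} = -2 - \frac{1}{q + 0} = -2 + \left(0 - \frac{1}{q}\right) = -2 - \frac{1}{q}$)
$T{\left(-10,u{\left(6 \right)} \right)} K = \left(-2 - \frac{1}{\sqrt{2} \sqrt{6}}\right) \left(-35\right) = \left(-2 - \frac{1}{2 \sqrt{3}}\right) \left(-35\right) = \left(-2 - \frac{\sqrt{3}}{6}\right) \left(-35\right) = 70 + \frac{35 \sqrt{3}}{6}$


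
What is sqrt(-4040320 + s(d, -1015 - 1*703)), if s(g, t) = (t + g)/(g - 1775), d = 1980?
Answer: 9*I*sqrt(2096227090)/205 ≈ 2010.1*I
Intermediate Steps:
s(g, t) = (g + t)/(-1775 + g)
sqrt(-4040320 + s(d, -1015 - 1*703)) = sqrt(-4040320 + (1980 + (-1015 - 1*703))/(-1775 + 1980)) = sqrt(-4040320 + (1980 + (-1015 - 703))/205) = sqrt(-4040320 + (1980 - 1718)/205) = sqrt(-4040320 + (1/205)*262) = sqrt(-4040320 + 262/205) = sqrt(-828265338/205) = 9*I*sqrt(2096227090)/205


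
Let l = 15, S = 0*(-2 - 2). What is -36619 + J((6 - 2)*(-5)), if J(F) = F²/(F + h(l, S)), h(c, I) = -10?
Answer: -109897/3 ≈ -36632.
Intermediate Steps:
S = 0 (S = 0*(-4) = 0)
J(F) = F²/(-10 + F) (J(F) = F²/(F - 10) = F²/(-10 + F))
-36619 + J((6 - 2)*(-5)) = -36619 + ((6 - 2)*(-5))²/(-10 + (6 - 2)*(-5)) = -36619 + (4*(-5))²/(-10 + 4*(-5)) = -36619 + (-20)²/(-10 - 20) = -36619 + 400/(-30) = -36619 + 400*(-1/30) = -36619 - 40/3 = -109897/3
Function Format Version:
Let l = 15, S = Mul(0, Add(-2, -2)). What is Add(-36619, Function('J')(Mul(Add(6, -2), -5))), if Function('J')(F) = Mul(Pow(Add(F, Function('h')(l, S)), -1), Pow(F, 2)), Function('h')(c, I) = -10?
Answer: Rational(-109897, 3) ≈ -36632.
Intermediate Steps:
S = 0 (S = Mul(0, -4) = 0)
Function('J')(F) = Mul(Pow(F, 2), Pow(Add(-10, F), -1)) (Function('J')(F) = Mul(Pow(Add(F, -10), -1), Pow(F, 2)) = Mul(Pow(Add(-10, F), -1), Pow(F, 2)) = Mul(Pow(F, 2), Pow(Add(-10, F), -1)))
Add(-36619, Function('J')(Mul(Add(6, -2), -5))) = Add(-36619, Mul(Pow(Mul(Add(6, -2), -5), 2), Pow(Add(-10, Mul(Add(6, -2), -5)), -1))) = Add(-36619, Mul(Pow(Mul(4, -5), 2), Pow(Add(-10, Mul(4, -5)), -1))) = Add(-36619, Mul(Pow(-20, 2), Pow(Add(-10, -20), -1))) = Add(-36619, Mul(400, Pow(-30, -1))) = Add(-36619, Mul(400, Rational(-1, 30))) = Add(-36619, Rational(-40, 3)) = Rational(-109897, 3)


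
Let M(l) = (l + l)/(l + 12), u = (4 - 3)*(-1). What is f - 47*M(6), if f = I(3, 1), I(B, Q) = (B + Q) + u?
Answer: -85/3 ≈ -28.333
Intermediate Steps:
u = -1 (u = 1*(-1) = -1)
I(B, Q) = -1 + B + Q (I(B, Q) = (B + Q) - 1 = -1 + B + Q)
M(l) = 2*l/(12 + l) (M(l) = (2*l)/(12 + l) = 2*l/(12 + l))
f = 3 (f = -1 + 3 + 1 = 3)
f - 47*M(6) = 3 - 94*6/(12 + 6) = 3 - 94*6/18 = 3 - 47*⅔ = 3 - 94/3 = -85/3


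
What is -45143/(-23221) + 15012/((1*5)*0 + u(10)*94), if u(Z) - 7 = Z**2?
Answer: 401320973/116778409 ≈ 3.4366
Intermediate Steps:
u(Z) = 7 + Z**2
-45143/(-23221) + 15012/((1*5)*0 + u(10)*94) = -45143/(-23221) + 15012/((1*5)*0 + (7 + 10**2)*94) = -45143*(-1/23221) + 15012/(5*0 + (7 + 100)*94) = 45143/23221 + 15012/(0 + 107*94) = 45143/23221 + 15012/(0 + 10058) = 45143/23221 + 15012/10058 = 45143/23221 + 15012*(1/10058) = 45143/23221 + 7506/5029 = 401320973/116778409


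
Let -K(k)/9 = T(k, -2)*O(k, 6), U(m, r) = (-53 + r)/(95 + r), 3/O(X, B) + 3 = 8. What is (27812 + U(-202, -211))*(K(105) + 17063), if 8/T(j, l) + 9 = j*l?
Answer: 5023646035138/10585 ≈ 4.7460e+8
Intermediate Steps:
O(X, B) = ⅗ (O(X, B) = 3/(-3 + 8) = 3/5 = 3*(⅕) = ⅗)
U(m, r) = (-53 + r)/(95 + r)
T(j, l) = 8/(-9 + j*l)
K(k) = -216/(5*(-9 - 2*k)) (K(k) = -9*8/(-9 + k*(-2))*3/5 = -9*8/(-9 - 2*k)*3/5 = -216/(5*(-9 - 2*k)))
(27812 + U(-202, -211))*(K(105) + 17063) = (27812 + (-53 - 211)/(95 - 211))*(216/(5*(9 + 2*105)) + 17063) = (27812 - 264/(-116))*(216/(5*(9 + 210)) + 17063) = (27812 - 1/116*(-264))*((216/5)/219 + 17063) = (27812 + 66/29)*((216/5)*(1/219) + 17063) = 806614*(72/365 + 17063)/29 = (806614/29)*(6228067/365) = 5023646035138/10585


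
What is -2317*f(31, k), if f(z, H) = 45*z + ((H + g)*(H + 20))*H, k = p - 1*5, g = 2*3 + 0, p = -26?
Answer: 16520210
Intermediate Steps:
g = 6 (g = 6 + 0 = 6)
k = -31 (k = -26 - 1*5 = -26 - 5 = -31)
f(z, H) = 45*z + H*(6 + H)*(20 + H) (f(z, H) = 45*z + ((H + 6)*(H + 20))*H = 45*z + ((6 + H)*(20 + H))*H = 45*z + H*(6 + H)*(20 + H))
-2317*f(31, k) = -2317*((-31)³ + 26*(-31)² + 45*31 + 120*(-31)) = -2317*(-29791 + 26*961 + 1395 - 3720) = -2317*(-29791 + 24986 + 1395 - 3720) = -2317*(-7130) = 16520210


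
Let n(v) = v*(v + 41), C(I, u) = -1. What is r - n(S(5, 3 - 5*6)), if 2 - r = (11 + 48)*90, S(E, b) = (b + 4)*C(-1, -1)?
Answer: -6780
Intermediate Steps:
S(E, b) = -4 - b (S(E, b) = (b + 4)*(-1) = (4 + b)*(-1) = -4 - b)
n(v) = v*(41 + v)
r = -5308 (r = 2 - (11 + 48)*90 = 2 - 59*90 = 2 - 1*5310 = 2 - 5310 = -5308)
r - n(S(5, 3 - 5*6)) = -5308 - (-4 - (3 - 5*6))*(41 + (-4 - (3 - 5*6))) = -5308 - (-4 - (3 - 30))*(41 + (-4 - (3 - 30))) = -5308 - (-4 - 1*(-27))*(41 + (-4 - 1*(-27))) = -5308 - (-4 + 27)*(41 + (-4 + 27)) = -5308 - 23*(41 + 23) = -5308 - 23*64 = -5308 - 1*1472 = -5308 - 1472 = -6780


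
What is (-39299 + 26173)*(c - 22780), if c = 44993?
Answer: -291567838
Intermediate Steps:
(-39299 + 26173)*(c - 22780) = (-39299 + 26173)*(44993 - 22780) = -13126*22213 = -291567838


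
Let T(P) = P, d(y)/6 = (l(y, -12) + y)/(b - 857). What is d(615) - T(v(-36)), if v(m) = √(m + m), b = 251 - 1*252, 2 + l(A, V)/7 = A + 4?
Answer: -4934/143 - 6*I*√2 ≈ -34.503 - 8.4853*I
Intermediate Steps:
l(A, V) = 14 + 7*A (l(A, V) = -14 + 7*(A + 4) = -14 + 7*(4 + A) = -14 + (28 + 7*A) = 14 + 7*A)
b = -1 (b = 251 - 252 = -1)
v(m) = √2*√m (v(m) = √(2*m) = √2*√m)
d(y) = -14/143 - 8*y/143 (d(y) = 6*(((14 + 7*y) + y)/(-1 - 857)) = 6*((14 + 8*y)/(-858)) = 6*((14 + 8*y)*(-1/858)) = 6*(-7/429 - 4*y/429) = -14/143 - 8*y/143)
d(615) - T(v(-36)) = (-14/143 - 8/143*615) - √2*√(-36) = (-14/143 - 4920/143) - √2*6*I = -4934/143 - 6*I*√2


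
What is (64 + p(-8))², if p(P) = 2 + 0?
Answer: 4356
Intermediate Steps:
p(P) = 2
(64 + p(-8))² = (64 + 2)² = 66² = 4356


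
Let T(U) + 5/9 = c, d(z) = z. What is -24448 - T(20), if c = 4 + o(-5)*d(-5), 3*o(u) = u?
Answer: -220138/9 ≈ -24460.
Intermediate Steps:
o(u) = u/3
c = 37/3 (c = 4 + ((⅓)*(-5))*(-5) = 4 - 5/3*(-5) = 4 + 25/3 = 37/3 ≈ 12.333)
T(U) = 106/9 (T(U) = -5/9 + 37/3 = 106/9)
-24448 - T(20) = -24448 - 1*106/9 = -24448 - 106/9 = -220138/9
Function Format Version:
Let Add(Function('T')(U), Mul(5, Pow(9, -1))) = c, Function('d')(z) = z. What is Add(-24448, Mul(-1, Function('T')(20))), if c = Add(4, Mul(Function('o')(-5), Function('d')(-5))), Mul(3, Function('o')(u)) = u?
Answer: Rational(-220138, 9) ≈ -24460.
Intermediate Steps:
Function('o')(u) = Mul(Rational(1, 3), u)
c = Rational(37, 3) (c = Add(4, Mul(Mul(Rational(1, 3), -5), -5)) = Add(4, Mul(Rational(-5, 3), -5)) = Add(4, Rational(25, 3)) = Rational(37, 3) ≈ 12.333)
Function('T')(U) = Rational(106, 9) (Function('T')(U) = Add(Rational(-5, 9), Rational(37, 3)) = Rational(106, 9))
Add(-24448, Mul(-1, Function('T')(20))) = Add(-24448, Mul(-1, Rational(106, 9))) = Add(-24448, Rational(-106, 9)) = Rational(-220138, 9)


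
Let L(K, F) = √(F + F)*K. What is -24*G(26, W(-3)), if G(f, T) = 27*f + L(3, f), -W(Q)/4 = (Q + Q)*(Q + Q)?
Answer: -16848 - 144*√13 ≈ -17367.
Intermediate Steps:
W(Q) = -16*Q² (W(Q) = -4*(Q + Q)*(Q + Q) = -4*2*Q*2*Q = -16*Q²)
L(K, F) = K*√2*√F (L(K, F) = √(2*F)*K = (√2*√F)*K = K*√2*√F)
G(f, T) = 27*f + 3*√2*√f
-24*G(26, W(-3)) = -24*(27*26 + 3*√2*√26) = -24*(702 + 6*√13) = -16848 - 144*√13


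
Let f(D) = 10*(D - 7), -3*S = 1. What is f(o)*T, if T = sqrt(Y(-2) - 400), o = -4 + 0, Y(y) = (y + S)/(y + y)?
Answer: -55*I*sqrt(14379)/3 ≈ -2198.4*I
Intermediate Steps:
S = -1/3 (S = -1/3*1 = -1/3 ≈ -0.33333)
Y(y) = (-1/3 + y)/(2*y) (Y(y) = (y - 1/3)/(y + y) = (-1/3 + y)/((2*y)) = (-1/3 + y)*(1/(2*y)) = (-1/3 + y)/(2*y))
o = -4
f(D) = -70 + 10*D (f(D) = 10*(-7 + D) = -70 + 10*D)
T = I*sqrt(14379)/6 (T = sqrt((1/6)*(-1 + 3*(-2))/(-2) - 400) = sqrt((1/6)*(-1/2)*(-1 - 6) - 400) = sqrt((1/6)*(-1/2)*(-7) - 400) = sqrt(7/12 - 400) = sqrt(-4793/12) = I*sqrt(14379)/6 ≈ 19.985*I)
f(o)*T = (-70 + 10*(-4))*(I*sqrt(14379)/6) = (-70 - 40)*(I*sqrt(14379)/6) = -55*I*sqrt(14379)/3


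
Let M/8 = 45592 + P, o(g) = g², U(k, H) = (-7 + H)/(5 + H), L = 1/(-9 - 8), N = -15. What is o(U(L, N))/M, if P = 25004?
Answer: 121/14119200 ≈ 8.5699e-6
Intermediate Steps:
L = -1/17 (L = 1/(-17) = -1/17 ≈ -0.058824)
U(k, H) = (-7 + H)/(5 + H)
M = 564768 (M = 8*(45592 + 25004) = 8*70596 = 564768)
o(U(L, N))/M = ((-7 - 15)/(5 - 15))²/564768 = (-22/(-10))²*(1/564768) = (-⅒*(-22))²*(1/564768) = (11/5)²*(1/564768) = (121/25)*(1/564768) = 121/14119200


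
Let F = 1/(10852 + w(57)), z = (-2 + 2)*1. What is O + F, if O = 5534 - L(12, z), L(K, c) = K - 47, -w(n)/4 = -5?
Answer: 60546169/10872 ≈ 5569.0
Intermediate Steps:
w(n) = 20 (w(n) = -4*(-5) = 20)
z = 0 (z = 0*1 = 0)
L(K, c) = -47 + K
F = 1/10872 (F = 1/(10852 + 20) = 1/10872 ≈ 9.1979e-5)
O = 5569 (O = 5534 - (-47 + 12) = 5534 - 1*(-35) = 5534 + 35 = 5569)
O + F = 5569 + 1/10872 = 60546169/10872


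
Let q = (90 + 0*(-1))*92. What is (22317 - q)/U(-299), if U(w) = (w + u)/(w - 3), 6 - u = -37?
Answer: 2119587/128 ≈ 16559.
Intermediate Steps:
u = 43 (u = 6 - 1*(-37) = 6 + 37 = 43)
U(w) = (43 + w)/(-3 + w) (U(w) = (w + 43)/(w - 3) = (43 + w)/(-3 + w))
q = 8280 (q = (90 + 0)*92 = 90*92 = 8280)
(22317 - q)/U(-299) = (22317 - 1*8280)/(((43 - 299)/(-3 - 299))) = (22317 - 8280)/((-256/(-302))) = 14037/((-1/302*(-256))) = 14037/(128/151) = 14037*(151/128) = 2119587/128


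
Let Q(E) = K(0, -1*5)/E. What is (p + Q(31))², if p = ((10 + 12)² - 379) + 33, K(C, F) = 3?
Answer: 18326961/961 ≈ 19071.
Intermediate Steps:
p = 138 (p = (22² - 379) + 33 = (484 - 379) + 33 = 105 + 33 = 138)
Q(E) = 3/E
(p + Q(31))² = (138 + 3/31)² = (4281/31)² = 18326961/961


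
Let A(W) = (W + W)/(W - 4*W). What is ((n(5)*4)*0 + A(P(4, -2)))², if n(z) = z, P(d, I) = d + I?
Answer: 4/9 ≈ 0.44444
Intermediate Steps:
P(d, I) = I + d
A(W) = -⅔ (A(W) = (2*W)/((-3*W)) = (2*W)*(-1/(3*W)) = -⅔)
((n(5)*4)*0 + A(P(4, -2)))² = ((5*4)*0 - ⅔)² = (20*0 - ⅔)² = (0 - ⅔)² = (-⅔)² = 4/9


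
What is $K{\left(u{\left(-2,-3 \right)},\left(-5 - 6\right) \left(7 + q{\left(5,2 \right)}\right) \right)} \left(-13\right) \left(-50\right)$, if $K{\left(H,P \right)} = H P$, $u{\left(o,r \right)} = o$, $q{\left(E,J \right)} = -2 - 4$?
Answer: $14300$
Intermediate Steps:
$q{\left(E,J \right)} = -6$
$K{\left(u{\left(-2,-3 \right)},\left(-5 - 6\right) \left(7 + q{\left(5,2 \right)}\right) \right)} \left(-13\right) \left(-50\right) = - 2 \left(-5 - 6\right) \left(7 - 6\right) \left(-13\right) \left(-50\right) = - 2 \left(\left(-11\right) 1\right) \left(-13\right) \left(-50\right) = \left(-2\right) \left(-11\right) \left(-13\right) \left(-50\right) = 22 \left(-13\right) \left(-50\right) = \left(-286\right) \left(-50\right) = 14300$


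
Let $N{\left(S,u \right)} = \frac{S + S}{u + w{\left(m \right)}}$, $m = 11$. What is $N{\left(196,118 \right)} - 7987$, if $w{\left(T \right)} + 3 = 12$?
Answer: $- \frac{1013957}{127} \approx -7983.9$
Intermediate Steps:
$w{\left(T \right)} = 9$ ($w{\left(T \right)} = -3 + 12 = 9$)
$N{\left(S,u \right)} = \frac{2 S}{9 + u}$ ($N{\left(S,u \right)} = \frac{S + S}{u + 9} = \frac{2 S}{9 + u}$)
$N{\left(196,118 \right)} - 7987 = 2 \cdot 196 \frac{1}{9 + 118} - 7987 = 2 \cdot 196 \cdot \frac{1}{127} - 7987 = \frac{392}{127} - 7987 = - \frac{1013957}{127}$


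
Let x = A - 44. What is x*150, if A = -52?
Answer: -14400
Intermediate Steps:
x = -96 (x = -52 - 44 = -96)
x*150 = -96*150 = -14400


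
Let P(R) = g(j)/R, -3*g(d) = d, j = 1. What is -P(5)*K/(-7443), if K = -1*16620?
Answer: 1108/7443 ≈ 0.14886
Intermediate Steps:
g(d) = -d/3
K = -16620
P(R) = -1/(3*R) (P(R) = (-⅓*1)/R = -1/(3*R))
-P(5)*K/(-7443) = -(-⅓/5)*(-16620/(-7443)) = -(-⅓*⅕)*(-16620*(-1/7443)) = -(-1)*5540/(15*2481) = -1*(-1108/7443) = 1108/7443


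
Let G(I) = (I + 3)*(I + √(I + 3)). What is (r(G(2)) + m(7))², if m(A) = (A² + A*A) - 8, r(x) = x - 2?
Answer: 9729 + 980*√5 ≈ 11920.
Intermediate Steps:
G(I) = (3 + I)*(I + √(3 + I))
r(x) = -2 + x
m(A) = -8 + 2*A² (m(A) = (A² + A²) - 8 = 2*A² - 8 = -8 + 2*A²)
(r(G(2)) + m(7))² = ((-2 + (2² + 3*2 + 3*√(3 + 2) + 2*√(3 + 2))) + (-8 + 2*7²))² = ((-2 + (4 + 6 + 3*√5 + 2*√5)) + (-8 + 2*49))² = ((-2 + (10 + 5*√5)) + (-8 + 98))² = ((8 + 5*√5) + 90)² = (98 + 5*√5)²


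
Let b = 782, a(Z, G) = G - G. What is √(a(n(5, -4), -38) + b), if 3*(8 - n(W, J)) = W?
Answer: √782 ≈ 27.964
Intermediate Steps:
n(W, J) = 8 - W/3
a(Z, G) = 0
√(a(n(5, -4), -38) + b) = √(0 + 782) = √782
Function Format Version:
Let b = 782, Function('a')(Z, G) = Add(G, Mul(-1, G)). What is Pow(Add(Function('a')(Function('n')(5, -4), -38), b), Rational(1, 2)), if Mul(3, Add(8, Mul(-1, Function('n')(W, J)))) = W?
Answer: Pow(782, Rational(1, 2)) ≈ 27.964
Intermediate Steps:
Function('n')(W, J) = Add(8, Mul(Rational(-1, 3), W))
Function('a')(Z, G) = 0
Pow(Add(Function('a')(Function('n')(5, -4), -38), b), Rational(1, 2)) = Pow(Add(0, 782), Rational(1, 2)) = Pow(782, Rational(1, 2))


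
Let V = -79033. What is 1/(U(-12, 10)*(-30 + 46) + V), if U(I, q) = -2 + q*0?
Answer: -1/79065 ≈ -1.2648e-5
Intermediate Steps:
U(I, q) = -2 (U(I, q) = -2 + 0 = -2)
1/(U(-12, 10)*(-30 + 46) + V) = 1/(-2*(-30 + 46) - 79033) = 1/(-2*16 - 79033) = 1/(-32 - 79033) = 1/(-79065) = -1/79065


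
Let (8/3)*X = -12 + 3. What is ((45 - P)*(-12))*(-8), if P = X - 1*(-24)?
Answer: 2340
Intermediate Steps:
X = -27/8 (X = 3*(-12 + 3)/8 = (3/8)*(-9) = -27/8 ≈ -3.3750)
P = 165/8 (P = -27/8 - 1*(-24) = -27/8 + 24 = 165/8 ≈ 20.625)
((45 - P)*(-12))*(-8) = ((45 - 1*165/8)*(-12))*(-8) = ((45 - 165/8)*(-12))*(-8) = ((195/8)*(-12))*(-8) = -585/2*(-8) = 2340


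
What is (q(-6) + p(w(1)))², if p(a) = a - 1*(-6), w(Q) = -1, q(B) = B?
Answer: 1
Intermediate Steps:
p(a) = 6 + a (p(a) = a + 6 = 6 + a)
(q(-6) + p(w(1)))² = (-6 + (6 - 1))² = (-6 + 5)² = (-1)² = 1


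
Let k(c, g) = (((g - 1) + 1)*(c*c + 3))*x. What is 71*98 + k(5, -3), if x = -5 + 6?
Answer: 6874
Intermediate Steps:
x = 1
k(c, g) = g*(3 + c²) (k(c, g) = (((g - 1) + 1)*(c*c + 3))*1 = (((-1 + g) + 1)*(c² + 3))*1 = (g*(3 + c²))*1 = g*(3 + c²))
71*98 + k(5, -3) = 71*98 - 3*(3 + 5²) = 6958 - 3*(3 + 25) = 6958 - 3*28 = 6958 - 84 = 6874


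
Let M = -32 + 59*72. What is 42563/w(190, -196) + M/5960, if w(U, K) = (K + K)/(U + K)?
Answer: 95231597/146020 ≈ 652.18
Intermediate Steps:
M = 4216 (M = -32 + 4248 = 4216)
w(U, K) = 2*K/(K + U) (w(U, K) = (2*K)/(K + U) = 2*K/(K + U))
42563/w(190, -196) + M/5960 = 42563/((2*(-196)/(-196 + 190))) + 4216/5960 = 42563/((2*(-196)/(-6))) + 4216*(1/5960) = 42563/((2*(-196)*(-1/6))) + 527/745 = 42563/(196/3) + 527/745 = 42563*(3/196) + 527/745 = 127689/196 + 527/745 = 95231597/146020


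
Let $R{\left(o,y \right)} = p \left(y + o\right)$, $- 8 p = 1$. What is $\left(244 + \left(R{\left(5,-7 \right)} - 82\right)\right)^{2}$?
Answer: $\frac{421201}{16} \approx 26325.0$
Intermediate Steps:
$p = - \frac{1}{8}$ ($p = \left(- \frac{1}{8}\right) 1 = - \frac{1}{8} \approx -0.125$)
$R{\left(o,y \right)} = - \frac{o}{8} - \frac{y}{8}$ ($R{\left(o,y \right)} = - \frac{y + o}{8} = - \frac{o + y}{8} = - \frac{o}{8} - \frac{y}{8}$)
$\left(244 + \left(R{\left(5,-7 \right)} - 82\right)\right)^{2} = \left(244 - \frac{327}{4}\right)^{2} = \left(\frac{649}{4}\right)^{2} = \frac{421201}{16}$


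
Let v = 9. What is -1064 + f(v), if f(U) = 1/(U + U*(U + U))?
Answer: -181943/171 ≈ -1064.0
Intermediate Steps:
f(U) = 1/(U + 2*U²) (f(U) = 1/(U + U*(2*U)) = 1/(U + 2*U²))
-1064 + f(v) = -1064 + 1/(9*(1 + 2*9)) = -1064 + 1/(9*(1 + 18)) = -1064 + (⅑)/19 = -1064 + (⅑)*(1/19) = -1064 + 1/171 = -181943/171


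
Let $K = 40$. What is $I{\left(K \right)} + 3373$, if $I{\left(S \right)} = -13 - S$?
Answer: $3320$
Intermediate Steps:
$I{\left(K \right)} + 3373 = \left(-13 - 40\right) + 3373 = -53 + 3373 = 3320$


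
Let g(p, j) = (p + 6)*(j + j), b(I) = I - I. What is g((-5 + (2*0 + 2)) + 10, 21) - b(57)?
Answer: 546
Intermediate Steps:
b(I) = 0
g(p, j) = 2*j*(6 + p) (g(p, j) = (6 + p)*(2*j) = 2*j*(6 + p))
g((-5 + (2*0 + 2)) + 10, 21) - b(57) = 2*21*(6 + ((-5 + (2*0 + 2)) + 10)) - 1*0 = 2*21*(6 + ((-5 + (0 + 2)) + 10)) + 0 = 2*21*(6 + ((-5 + 2) + 10)) + 0 = 2*21*(6 + (-3 + 10)) + 0 = 2*21*(6 + 7) + 0 = 2*21*13 + 0 = 546 + 0 = 546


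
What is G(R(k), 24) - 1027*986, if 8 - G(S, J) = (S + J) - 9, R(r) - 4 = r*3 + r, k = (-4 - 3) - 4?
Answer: -1012589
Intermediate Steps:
k = -11 (k = -7 - 4 = -11)
R(r) = 4 + 4*r (R(r) = 4 + (r*3 + r) = 4 + (3*r + r) = 4 + 4*r)
G(S, J) = 17 - J - S (G(S, J) = 8 - ((S + J) - 9) = 8 - ((J + S) - 9) = 8 - (-9 + J + S) = 8 + (9 - J - S) = 17 - J - S)
G(R(k), 24) - 1027*986 = (17 - 1*24 - (4 + 4*(-11))) - 1027*986 = (17 - 24 - (4 - 44)) - 1012622 = (17 - 24 - 1*(-40)) - 1012622 = (17 - 24 + 40) - 1012622 = 33 - 1012622 = -1012589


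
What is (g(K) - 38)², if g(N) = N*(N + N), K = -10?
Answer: 26244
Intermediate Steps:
g(N) = 2*N² (g(N) = N*(2*N) = 2*N²)
(g(K) - 38)² = (2*(-10)² - 38)² = (2*100 - 38)² = (200 - 38)² = 162² = 26244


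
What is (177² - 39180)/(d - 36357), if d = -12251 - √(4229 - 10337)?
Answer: 95405352/590685943 - 7851*I*√1527/1181371886 ≈ 0.16152 - 0.00025969*I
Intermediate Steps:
d = -12251 - 2*I*√1527 (d = -12251 - √(-6108) = -12251 - 2*I*√1527 ≈ -12251.0 - 78.154*I)
(177² - 39180)/(d - 36357) = (177² - 39180)/((-12251 - 2*I*√1527) - 36357) = (31329 - 39180)/(-48608 - 2*I*√1527) = -7851/(-48608 - 2*I*√1527)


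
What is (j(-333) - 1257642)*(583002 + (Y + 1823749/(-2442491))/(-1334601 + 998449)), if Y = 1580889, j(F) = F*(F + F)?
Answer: -61979485383489602456262/102631029329 ≈ -6.0391e+11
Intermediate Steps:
j(F) = 2*F**2 (j(F) = F*(2*F) = 2*F**2)
(j(-333) - 1257642)*(583002 + (Y + 1823749/(-2442491))/(-1334601 + 998449)) = (2*(-333)**2 - 1257642)*(583002 + (1580889 + 1823749/(-2442491))/(-1334601 + 998449)) = (2*110889 - 1257642)*(583002 + (1580889 + 1823749*(-1/2442491))/(-336152)) = (221778 - 1257642)*(583002 + (1580889 - 1823749/2442491)*(-1/336152)) = -1035864*(583002 + (3861305330750/2442491)*(-1/336152)) = -1035864*(583002 - 1930652665375/410524117316) = -1035864*239334450790797257/410524117316 = -61979485383489602456262/102631029329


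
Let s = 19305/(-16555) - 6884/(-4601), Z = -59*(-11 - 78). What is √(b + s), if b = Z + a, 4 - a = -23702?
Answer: √30037173507110/32207 ≈ 170.17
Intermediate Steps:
a = 23706 (a = 4 - 1*(-23702) = 4 + 23702 = 23706)
Z = 5251 (Z = -59*(-89) = 5251)
s = 10631/32207 (s = 19305*(-1/16555) - 6884*(-1/4601) = -351/301 + 6884/4601 = 10631/32207 ≈ 0.33008)
b = 28957 (b = 5251 + 23706 = 28957)
√(b + s) = √(28957 + 10631/32207) = √(932628730/32207) = √30037173507110/32207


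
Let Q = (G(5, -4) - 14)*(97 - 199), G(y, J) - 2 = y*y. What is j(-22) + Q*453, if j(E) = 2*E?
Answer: -600722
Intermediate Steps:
G(y, J) = 2 + y² (G(y, J) = 2 + y*y = 2 + y²)
Q = -1326 (Q = ((2 + 5²) - 14)*(97 - 199) = ((2 + 25) - 14)*(-102) = (27 - 14)*(-102) = 13*(-102) = -1326)
j(-22) + Q*453 = 2*(-22) - 1326*453 = -44 - 600678 = -600722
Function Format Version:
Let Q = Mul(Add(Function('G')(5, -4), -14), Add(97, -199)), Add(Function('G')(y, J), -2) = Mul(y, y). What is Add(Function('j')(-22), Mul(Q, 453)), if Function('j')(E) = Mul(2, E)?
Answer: -600722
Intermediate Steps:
Function('G')(y, J) = Add(2, Pow(y, 2)) (Function('G')(y, J) = Add(2, Mul(y, y)) = Add(2, Pow(y, 2)))
Q = -1326 (Q = Mul(Add(Add(2, Pow(5, 2)), -14), Add(97, -199)) = Mul(Add(Add(2, 25), -14), -102) = Mul(Add(27, -14), -102) = Mul(13, -102) = -1326)
Add(Function('j')(-22), Mul(Q, 453)) = Add(Mul(2, -22), Mul(-1326, 453)) = Add(-44, -600678) = -600722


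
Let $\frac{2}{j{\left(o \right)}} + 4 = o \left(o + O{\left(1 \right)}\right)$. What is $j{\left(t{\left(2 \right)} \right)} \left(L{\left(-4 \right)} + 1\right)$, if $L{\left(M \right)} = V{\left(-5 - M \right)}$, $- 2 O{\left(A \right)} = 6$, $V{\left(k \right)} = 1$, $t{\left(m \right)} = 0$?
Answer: $-1$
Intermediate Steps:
$O{\left(A \right)} = -3$ ($O{\left(A \right)} = \left(- \frac{1}{2}\right) 6 = -3$)
$L{\left(M \right)} = 1$
$j{\left(o \right)} = \frac{2}{-4 + o \left(-3 + o\right)}$ ($j{\left(o \right)} = \frac{2}{-4 + o \left(o - 3\right)} = \frac{2}{-4 + o \left(-3 + o\right)}$)
$j{\left(t{\left(2 \right)} \right)} \left(L{\left(-4 \right)} + 1\right) = \frac{2}{-4 + 0^{2} - 0} \left(1 + 1\right) = \frac{2}{-4 + 0 + 0} \cdot 2 = \frac{2}{-4} \cdot 2 = 2 \left(- \frac{1}{4}\right) 2 = \left(- \frac{1}{2}\right) 2 = -1$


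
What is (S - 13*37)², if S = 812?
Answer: 109561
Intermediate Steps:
(S - 13*37)² = (812 - 13*37)² = (812 - 481)² = 331² = 109561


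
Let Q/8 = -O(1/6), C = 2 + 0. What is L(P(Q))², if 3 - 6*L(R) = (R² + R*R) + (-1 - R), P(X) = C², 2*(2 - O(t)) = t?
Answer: 16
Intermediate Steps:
O(t) = 2 - t/2
C = 2
Q = -46/3 (Q = 8*(-(2 - ½/6)) = 8*(-(2 - ½*⅙)) = 8*(-(2 - 1/12)) = 8*(-1*23/12) = 8*(-23/12) = -46/3 ≈ -15.333)
P(X) = 4 (P(X) = 2² = 4)
L(R) = ⅔ - R²/3 + R/6 (L(R) = ½ - ((R² + R*R) + (-1 - R))/6 = ½ - ((R² + R²) + (-1 - R))/6 = ½ - (2*R² + (-1 - R))/6 = ½ - (-1 - R + 2*R²)/6 = ½ + (⅙ - R²/3 + R/6) = ⅔ - R²/3 + R/6)
L(P(Q))² = (⅔ - ⅓*4² + (⅙)*4)² = (⅔ - ⅓*16 + ⅔)² = (⅔ - 16/3 + ⅔)² = (-4)² = 16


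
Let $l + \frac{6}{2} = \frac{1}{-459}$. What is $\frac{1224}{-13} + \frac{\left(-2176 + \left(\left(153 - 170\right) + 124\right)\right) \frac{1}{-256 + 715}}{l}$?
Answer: $- \frac{127675}{1378} \approx -92.652$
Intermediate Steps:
$l = - \frac{1378}{459}$ ($l = -3 + \frac{1}{-459} = -3 - \frac{1}{459} = - \frac{1378}{459} \approx -3.0022$)
$\frac{1224}{-13} + \frac{\left(-2176 + \left(\left(153 - 170\right) + 124\right)\right) \frac{1}{-256 + 715}}{l} = \frac{1224}{-13} + \frac{\left(-2176 + \left(\left(153 - 170\right) + 124\right)\right) \frac{1}{-256 + 715}}{- \frac{1378}{459}} = 1224 \left(- \frac{1}{13}\right) + \frac{-2176 + \left(-17 + 124\right)}{459} \left(- \frac{459}{1378}\right) = - \frac{1224}{13} + \left(-2176 + 107\right) \frac{1}{459} \left(- \frac{459}{1378}\right) = - \frac{1224}{13} + \left(-2069\right) \frac{1}{459} \left(- \frac{459}{1378}\right) = - \frac{1224}{13} - - \frac{2069}{1378} = - \frac{1224}{13} + \frac{2069}{1378} = - \frac{127675}{1378}$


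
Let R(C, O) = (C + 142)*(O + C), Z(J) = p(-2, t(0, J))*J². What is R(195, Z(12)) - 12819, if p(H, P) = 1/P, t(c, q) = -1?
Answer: 4368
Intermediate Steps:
Z(J) = -J² (Z(J) = J²/(-1) = -J²)
R(C, O) = (142 + C)*(C + O)
R(195, Z(12)) - 12819 = (195² + 142*195 + 142*(-1*12²) + 195*(-1*12²)) - 12819 = (38025 + 27690 + 142*(-1*144) + 195*(-1*144)) - 12819 = (38025 + 27690 + 142*(-144) + 195*(-144)) - 12819 = (38025 + 27690 - 20448 - 28080) - 12819 = 17187 - 12819 = 4368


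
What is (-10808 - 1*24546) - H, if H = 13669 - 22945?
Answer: -26078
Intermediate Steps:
H = -9276
(-10808 - 1*24546) - H = (-10808 - 1*24546) - 1*(-9276) = (-10808 - 24546) + 9276 = -35354 + 9276 = -26078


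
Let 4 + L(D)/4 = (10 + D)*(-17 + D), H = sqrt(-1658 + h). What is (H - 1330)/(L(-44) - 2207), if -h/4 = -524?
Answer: -1330/6073 + sqrt(438)/6073 ≈ -0.21556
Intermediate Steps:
h = 2096 (h = -4*(-524) = 2096)
H = sqrt(438) (H = sqrt(-1658 + 2096) = sqrt(438) ≈ 20.928)
L(D) = -16 + 4*(-17 + D)*(10 + D) (L(D) = -16 + 4*((10 + D)*(-17 + D)) = -16 + 4*((-17 + D)*(10 + D)) = -16 + 4*(-17 + D)*(10 + D))
(H - 1330)/(L(-44) - 2207) = (sqrt(438) - 1330)/((-696 - 28*(-44) + 4*(-44)**2) - 2207) = (-1330 + sqrt(438))/((-696 + 1232 + 4*1936) - 2207) = (-1330 + sqrt(438))/((-696 + 1232 + 7744) - 2207) = (-1330 + sqrt(438))/(8280 - 2207) = (-1330 + sqrt(438))/6073 = (-1330 + sqrt(438))*(1/6073) = -1330/6073 + sqrt(438)/6073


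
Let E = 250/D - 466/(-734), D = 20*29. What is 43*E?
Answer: 975627/21286 ≈ 45.834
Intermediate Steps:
D = 580
E = 22689/21286 (E = 250/580 - 466/(-734) = 250*(1/580) - 466*(-1/734) = 25/58 + 233/367 = 22689/21286 ≈ 1.0659)
43*E = 43*(22689/21286) = 975627/21286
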